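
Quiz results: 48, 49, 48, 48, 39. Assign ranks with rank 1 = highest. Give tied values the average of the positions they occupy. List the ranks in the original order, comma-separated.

3, 1, 3, 3, 5

Sorted (descending): 49, 48, 48, 48, 39
The 3 values of 48 occupy positions 2–4 → average rank 3.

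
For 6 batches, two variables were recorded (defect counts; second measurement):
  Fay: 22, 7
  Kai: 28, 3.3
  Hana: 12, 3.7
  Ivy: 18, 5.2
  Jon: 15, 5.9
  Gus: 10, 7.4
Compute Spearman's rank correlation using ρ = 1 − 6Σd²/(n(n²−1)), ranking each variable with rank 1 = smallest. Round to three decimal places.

-0.486

Ranks of variable 1: 5, 6, 2, 4, 3, 1
Ranks of variable 2: 5, 1, 2, 3, 4, 6
d = r₁ − r₂: 0, 5, 0, 1, -1, -5
d²: 0, 25, 0, 1, 1, 25; Σd² = 52
ρ = 1 − 6·52/(6·35) = 1 − 312/210 = -0.486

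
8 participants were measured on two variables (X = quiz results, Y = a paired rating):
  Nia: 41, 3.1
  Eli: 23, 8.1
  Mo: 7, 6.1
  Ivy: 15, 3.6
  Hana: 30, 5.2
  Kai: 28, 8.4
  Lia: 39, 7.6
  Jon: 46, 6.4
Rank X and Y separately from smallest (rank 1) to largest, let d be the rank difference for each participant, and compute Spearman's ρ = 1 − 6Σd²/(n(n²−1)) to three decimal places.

Ranks of variable 1: 7, 3, 1, 2, 5, 4, 6, 8
Ranks of variable 2: 1, 7, 4, 2, 3, 8, 6, 5
d = r₁ − r₂: 6, -4, -3, 0, 2, -4, 0, 3
d²: 36, 16, 9, 0, 4, 16, 0, 9; Σd² = 90
ρ = 1 − 6·90/(8·63) = 1 − 540/504 = -0.071

-0.071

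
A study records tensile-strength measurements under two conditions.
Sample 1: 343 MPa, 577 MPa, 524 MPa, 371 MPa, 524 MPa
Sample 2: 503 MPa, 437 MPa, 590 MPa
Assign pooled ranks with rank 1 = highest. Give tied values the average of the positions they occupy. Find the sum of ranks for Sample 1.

24

Sorted (descending): 590, 577, 524, 524, 503, 437, 371, 343
The 2 values of 524 occupy positions 3–4 → average rank (3+4)/2 = 3.5.
Sample 1 values → pooled ranks: 343→8, 577→2, 524→3.5, 371→7, 524→3.5
Rank sum = 8 + 2 + 3.5 + 7 + 3.5 = 24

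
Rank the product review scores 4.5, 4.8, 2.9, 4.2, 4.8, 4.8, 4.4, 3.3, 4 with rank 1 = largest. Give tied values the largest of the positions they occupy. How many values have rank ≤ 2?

0

Sorted (descending): 4.8, 4.8, 4.8, 4.5, 4.4, 4.2, 4, 3.3, 2.9
The 3 values of 4.8 occupy positions 1–3 → each gets rank 3.
Ranks ≤ 2: {} → 0 values.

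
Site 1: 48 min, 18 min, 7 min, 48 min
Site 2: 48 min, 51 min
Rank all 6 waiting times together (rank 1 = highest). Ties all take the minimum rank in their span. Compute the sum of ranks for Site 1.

15

Sorted (descending): 51, 48, 48, 48, 18, 7
The 3 values of 48 occupy positions 2–4 → each gets rank 2.
Site 1 values → pooled ranks: 48→2, 18→5, 7→6, 48→2
Rank sum = 2 + 5 + 6 + 2 = 15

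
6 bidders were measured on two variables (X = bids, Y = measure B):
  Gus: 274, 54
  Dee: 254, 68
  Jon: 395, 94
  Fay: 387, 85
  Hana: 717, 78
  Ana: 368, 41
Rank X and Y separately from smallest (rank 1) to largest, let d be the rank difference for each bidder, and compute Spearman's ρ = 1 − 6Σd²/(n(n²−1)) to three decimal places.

Ranks of variable 1: 2, 1, 5, 4, 6, 3
Ranks of variable 2: 2, 3, 6, 5, 4, 1
d = r₁ − r₂: 0, -2, -1, -1, 2, 2
d²: 0, 4, 1, 1, 4, 4; Σd² = 14
ρ = 1 − 6·14/(6·35) = 1 − 84/210 = 0.600

0.600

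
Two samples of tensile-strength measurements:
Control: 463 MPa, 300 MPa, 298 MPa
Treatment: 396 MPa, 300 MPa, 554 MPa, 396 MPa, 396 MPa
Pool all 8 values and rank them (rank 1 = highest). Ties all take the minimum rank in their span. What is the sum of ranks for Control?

16

Sorted (descending): 554, 463, 396, 396, 396, 300, 300, 298
The 3 values of 396 occupy positions 3–5 → each gets rank 3.
The 2 values of 300 occupy positions 6–7 → each gets rank 6.
Control values → pooled ranks: 463→2, 300→6, 298→8
Rank sum = 2 + 6 + 8 = 16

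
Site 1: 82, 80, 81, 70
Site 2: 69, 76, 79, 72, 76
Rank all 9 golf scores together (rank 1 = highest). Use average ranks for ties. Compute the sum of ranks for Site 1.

Sorted (descending): 82, 81, 80, 79, 76, 76, 72, 70, 69
The 2 values of 76 occupy positions 5–6 → average rank (5+6)/2 = 5.5.
Site 1 values → pooled ranks: 82→1, 80→3, 81→2, 70→8
Rank sum = 1 + 3 + 2 + 8 = 14

14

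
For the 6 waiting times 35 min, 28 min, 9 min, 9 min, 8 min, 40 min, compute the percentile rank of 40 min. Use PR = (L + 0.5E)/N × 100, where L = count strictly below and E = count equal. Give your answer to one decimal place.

91.7

N = 6.
Strictly below 40: 5. Equal to 40: 1.
PR = (5 + 0.5·1)/6 × 100 = 91.7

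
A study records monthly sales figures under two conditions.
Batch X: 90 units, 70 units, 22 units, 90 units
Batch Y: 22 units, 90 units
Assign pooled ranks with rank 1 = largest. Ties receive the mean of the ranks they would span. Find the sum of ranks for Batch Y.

7.5

Sorted (descending): 90, 90, 90, 70, 22, 22
The 3 values of 90 occupy positions 1–3 → average rank 2.
The 2 values of 22 occupy positions 5–6 → average rank (5+6)/2 = 5.5.
Batch Y values → pooled ranks: 22→5.5, 90→2
Rank sum = 5.5 + 2 = 7.5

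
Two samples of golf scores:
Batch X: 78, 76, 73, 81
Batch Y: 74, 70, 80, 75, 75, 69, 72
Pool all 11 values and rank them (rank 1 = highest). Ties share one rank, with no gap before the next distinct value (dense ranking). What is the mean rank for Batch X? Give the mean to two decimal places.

3.75

Sorted (descending): 81, 80, 78, 76, 75, 75, 74, 73, 72, 70, 69
The 2 values of 75 share dense rank 5.
Remaining distinct values take the next consecutive integers.
Batch X values → pooled ranks: 78→3, 76→4, 73→7, 81→1
Mean rank = (3 + 4 + 7 + 1) / 4 = 3.75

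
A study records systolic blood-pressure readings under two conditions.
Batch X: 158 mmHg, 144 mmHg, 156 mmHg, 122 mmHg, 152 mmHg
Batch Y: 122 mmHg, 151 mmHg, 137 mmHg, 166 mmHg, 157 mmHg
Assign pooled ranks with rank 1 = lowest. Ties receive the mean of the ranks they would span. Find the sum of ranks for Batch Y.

Sorted (ascending): 122, 122, 137, 144, 151, 152, 156, 157, 158, 166
The 2 values of 122 occupy positions 1–2 → average rank (1+2)/2 = 1.5.
Batch Y values → pooled ranks: 122→1.5, 151→5, 137→3, 166→10, 157→8
Rank sum = 1.5 + 5 + 3 + 10 + 8 = 27.5

27.5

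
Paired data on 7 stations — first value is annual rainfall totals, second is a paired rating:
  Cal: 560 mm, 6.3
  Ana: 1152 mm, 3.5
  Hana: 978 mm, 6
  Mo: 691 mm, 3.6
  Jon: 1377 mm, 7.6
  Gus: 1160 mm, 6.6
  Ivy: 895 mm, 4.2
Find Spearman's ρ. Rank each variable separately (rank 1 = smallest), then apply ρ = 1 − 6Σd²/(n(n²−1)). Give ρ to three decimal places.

Ranks of variable 1: 1, 5, 4, 2, 7, 6, 3
Ranks of variable 2: 5, 1, 4, 2, 7, 6, 3
d = r₁ − r₂: -4, 4, 0, 0, 0, 0, 0
d²: 16, 16, 0, 0, 0, 0, 0; Σd² = 32
ρ = 1 − 6·32/(7·48) = 1 − 192/336 = 0.429

0.429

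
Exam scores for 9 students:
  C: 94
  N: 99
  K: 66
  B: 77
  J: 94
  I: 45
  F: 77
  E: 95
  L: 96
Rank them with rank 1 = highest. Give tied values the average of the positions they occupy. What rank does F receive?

6.5

Sorted (descending): 99, 96, 95, 94, 94, 77, 77, 66, 45
The 2 values of 94 occupy positions 4–5 → average rank (4+5)/2 = 4.5.
The 2 values of 77 occupy positions 6–7 → average rank (6+7)/2 = 6.5.
F has value 77 → rank 6.5.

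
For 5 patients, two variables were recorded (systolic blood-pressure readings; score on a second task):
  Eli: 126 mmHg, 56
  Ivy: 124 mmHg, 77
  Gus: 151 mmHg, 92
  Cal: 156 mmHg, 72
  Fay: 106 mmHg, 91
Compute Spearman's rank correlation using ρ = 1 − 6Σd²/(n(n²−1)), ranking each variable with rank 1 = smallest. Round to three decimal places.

-0.200

Ranks of variable 1: 3, 2, 4, 5, 1
Ranks of variable 2: 1, 3, 5, 2, 4
d = r₁ − r₂: 2, -1, -1, 3, -3
d²: 4, 1, 1, 9, 9; Σd² = 24
ρ = 1 − 6·24/(5·24) = 1 − 144/120 = -0.200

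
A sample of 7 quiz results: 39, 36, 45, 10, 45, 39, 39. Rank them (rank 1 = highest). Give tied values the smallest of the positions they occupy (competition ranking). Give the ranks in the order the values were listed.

Sorted (descending): 45, 45, 39, 39, 39, 36, 10
The 2 values of 45 occupy positions 1–2 → each gets rank 1.
The 3 values of 39 occupy positions 3–5 → each gets rank 3.

3, 6, 1, 7, 1, 3, 3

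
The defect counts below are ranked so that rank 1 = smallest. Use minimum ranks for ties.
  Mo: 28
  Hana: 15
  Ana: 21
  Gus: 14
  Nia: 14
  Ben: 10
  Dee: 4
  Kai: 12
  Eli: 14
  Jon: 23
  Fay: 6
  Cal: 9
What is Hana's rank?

9

Sorted (ascending): 4, 6, 9, 10, 12, 14, 14, 14, 15, 21, 23, 28
The 3 values of 14 occupy positions 6–8 → each gets rank 6.
Hana has value 15 → rank 9.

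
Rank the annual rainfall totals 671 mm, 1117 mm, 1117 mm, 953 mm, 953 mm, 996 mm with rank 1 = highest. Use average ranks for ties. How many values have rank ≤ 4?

Sorted (descending): 1117, 1117, 996, 953, 953, 671
The 2 values of 1117 occupy positions 1–2 → average rank (1+2)/2 = 1.5.
The 2 values of 953 occupy positions 4–5 → average rank (4+5)/2 = 4.5.
Ranks ≤ 4: {1.5, 1.5, 3} → 3 values.

3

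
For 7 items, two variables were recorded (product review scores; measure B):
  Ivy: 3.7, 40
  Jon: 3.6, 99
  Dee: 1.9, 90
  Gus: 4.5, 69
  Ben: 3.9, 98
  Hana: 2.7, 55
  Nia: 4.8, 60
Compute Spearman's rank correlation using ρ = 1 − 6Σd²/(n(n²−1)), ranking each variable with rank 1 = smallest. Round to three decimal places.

Ranks of variable 1: 4, 3, 1, 6, 5, 2, 7
Ranks of variable 2: 1, 7, 5, 4, 6, 2, 3
d = r₁ − r₂: 3, -4, -4, 2, -1, 0, 4
d²: 9, 16, 16, 4, 1, 0, 16; Σd² = 62
ρ = 1 − 6·62/(7·48) = 1 − 372/336 = -0.107

-0.107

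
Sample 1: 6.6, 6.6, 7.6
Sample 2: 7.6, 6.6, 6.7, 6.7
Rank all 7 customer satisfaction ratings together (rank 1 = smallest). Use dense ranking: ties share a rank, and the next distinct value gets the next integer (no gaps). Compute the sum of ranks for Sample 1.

Sorted (ascending): 6.6, 6.6, 6.6, 6.7, 6.7, 7.6, 7.6
The 3 values of 6.6 share dense rank 1.
The 2 values of 6.7 share dense rank 2.
The 2 values of 7.6 share dense rank 3.
Sample 1 values → pooled ranks: 6.6→1, 6.6→1, 7.6→3
Rank sum = 1 + 1 + 3 = 5

5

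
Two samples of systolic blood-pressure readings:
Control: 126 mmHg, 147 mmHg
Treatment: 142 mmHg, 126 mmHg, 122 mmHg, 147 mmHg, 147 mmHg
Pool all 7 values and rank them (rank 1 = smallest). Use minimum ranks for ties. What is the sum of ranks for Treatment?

17

Sorted (ascending): 122, 126, 126, 142, 147, 147, 147
The 2 values of 126 occupy positions 2–3 → each gets rank 2.
The 3 values of 147 occupy positions 5–7 → each gets rank 5.
Treatment values → pooled ranks: 142→4, 126→2, 122→1, 147→5, 147→5
Rank sum = 4 + 2 + 1 + 5 + 5 = 17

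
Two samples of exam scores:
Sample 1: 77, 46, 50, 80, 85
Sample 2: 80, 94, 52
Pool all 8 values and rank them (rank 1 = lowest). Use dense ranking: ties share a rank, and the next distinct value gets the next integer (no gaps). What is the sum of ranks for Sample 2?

15

Sorted (ascending): 46, 50, 52, 77, 80, 80, 85, 94
The 2 values of 80 share dense rank 5.
Remaining distinct values take the next consecutive integers.
Sample 2 values → pooled ranks: 80→5, 94→7, 52→3
Rank sum = 5 + 7 + 3 = 15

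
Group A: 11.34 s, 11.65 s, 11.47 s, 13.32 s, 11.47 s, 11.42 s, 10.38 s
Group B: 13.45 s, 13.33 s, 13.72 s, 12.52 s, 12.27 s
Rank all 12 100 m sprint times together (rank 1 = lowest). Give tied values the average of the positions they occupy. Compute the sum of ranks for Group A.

30

Sorted (ascending): 10.38, 11.34, 11.42, 11.47, 11.47, 11.65, 12.27, 12.52, 13.32, 13.33, 13.45, 13.72
The 2 values of 11.47 occupy positions 4–5 → average rank (4+5)/2 = 4.5.
Group A values → pooled ranks: 11.34→2, 11.65→6, 11.47→4.5, 13.32→9, 11.47→4.5, 11.42→3, 10.38→1
Rank sum = 2 + 6 + 4.5 + 9 + 4.5 + 3 + 1 = 30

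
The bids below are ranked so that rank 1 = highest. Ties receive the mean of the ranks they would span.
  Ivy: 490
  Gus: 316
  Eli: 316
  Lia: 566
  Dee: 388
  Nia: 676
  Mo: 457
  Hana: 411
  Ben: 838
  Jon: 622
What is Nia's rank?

Sorted (descending): 838, 676, 622, 566, 490, 457, 411, 388, 316, 316
The 2 values of 316 occupy positions 9–10 → average rank (9+10)/2 = 9.5.
Nia has value 676 → rank 2.

2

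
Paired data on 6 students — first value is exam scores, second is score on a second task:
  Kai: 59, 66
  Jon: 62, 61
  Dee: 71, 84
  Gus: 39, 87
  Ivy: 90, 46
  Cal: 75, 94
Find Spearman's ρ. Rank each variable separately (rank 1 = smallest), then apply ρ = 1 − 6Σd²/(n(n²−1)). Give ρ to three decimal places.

Ranks of variable 1: 2, 3, 4, 1, 6, 5
Ranks of variable 2: 3, 2, 4, 5, 1, 6
d = r₁ − r₂: -1, 1, 0, -4, 5, -1
d²: 1, 1, 0, 16, 25, 1; Σd² = 44
ρ = 1 − 6·44/(6·35) = 1 − 264/210 = -0.257

-0.257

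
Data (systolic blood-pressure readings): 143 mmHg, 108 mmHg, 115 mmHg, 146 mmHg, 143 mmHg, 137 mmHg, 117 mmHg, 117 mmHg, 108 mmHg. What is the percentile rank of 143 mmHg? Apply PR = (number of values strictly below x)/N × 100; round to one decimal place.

66.7

N = 9.
Strictly below 143: 6. Equal to 143: 2.
PR = 6/9 × 100 = 66.7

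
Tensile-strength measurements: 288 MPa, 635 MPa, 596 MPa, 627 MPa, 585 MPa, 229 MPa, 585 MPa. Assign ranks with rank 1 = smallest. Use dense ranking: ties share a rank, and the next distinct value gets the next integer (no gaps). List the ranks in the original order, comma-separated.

Sorted (ascending): 229, 288, 585, 585, 596, 627, 635
The 2 values of 585 share dense rank 3.
Remaining distinct values take the next consecutive integers.

2, 6, 4, 5, 3, 1, 3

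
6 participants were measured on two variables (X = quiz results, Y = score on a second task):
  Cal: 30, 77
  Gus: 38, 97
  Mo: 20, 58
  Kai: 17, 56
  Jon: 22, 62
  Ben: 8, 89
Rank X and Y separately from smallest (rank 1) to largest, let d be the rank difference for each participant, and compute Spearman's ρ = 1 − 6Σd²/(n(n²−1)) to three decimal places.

0.429

Ranks of variable 1: 5, 6, 3, 2, 4, 1
Ranks of variable 2: 4, 6, 2, 1, 3, 5
d = r₁ − r₂: 1, 0, 1, 1, 1, -4
d²: 1, 0, 1, 1, 1, 16; Σd² = 20
ρ = 1 − 6·20/(6·35) = 1 − 120/210 = 0.429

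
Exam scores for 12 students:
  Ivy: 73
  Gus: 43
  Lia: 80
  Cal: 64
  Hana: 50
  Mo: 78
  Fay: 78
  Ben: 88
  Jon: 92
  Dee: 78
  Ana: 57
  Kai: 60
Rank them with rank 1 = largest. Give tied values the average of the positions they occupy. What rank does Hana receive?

Sorted (descending): 92, 88, 80, 78, 78, 78, 73, 64, 60, 57, 50, 43
The 3 values of 78 occupy positions 4–6 → average rank 5.
Hana has value 50 → rank 11.

11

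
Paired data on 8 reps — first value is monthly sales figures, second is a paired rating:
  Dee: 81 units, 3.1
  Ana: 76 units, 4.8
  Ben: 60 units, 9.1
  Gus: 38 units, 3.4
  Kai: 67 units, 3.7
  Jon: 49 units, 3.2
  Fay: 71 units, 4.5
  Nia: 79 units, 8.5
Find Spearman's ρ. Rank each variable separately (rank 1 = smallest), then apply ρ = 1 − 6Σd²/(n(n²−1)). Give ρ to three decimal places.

0.071

Ranks of variable 1: 8, 6, 3, 1, 4, 2, 5, 7
Ranks of variable 2: 1, 6, 8, 3, 4, 2, 5, 7
d = r₁ − r₂: 7, 0, -5, -2, 0, 0, 0, 0
d²: 49, 0, 25, 4, 0, 0, 0, 0; Σd² = 78
ρ = 1 − 6·78/(8·63) = 1 − 468/504 = 0.071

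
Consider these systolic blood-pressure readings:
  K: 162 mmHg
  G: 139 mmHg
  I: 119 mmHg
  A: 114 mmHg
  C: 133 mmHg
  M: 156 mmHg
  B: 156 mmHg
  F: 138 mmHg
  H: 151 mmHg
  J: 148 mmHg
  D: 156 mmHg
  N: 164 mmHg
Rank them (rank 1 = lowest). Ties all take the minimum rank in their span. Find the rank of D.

Sorted (ascending): 114, 119, 133, 138, 139, 148, 151, 156, 156, 156, 162, 164
The 3 values of 156 occupy positions 8–10 → each gets rank 8.
D has value 156 mmHg → rank 8.

8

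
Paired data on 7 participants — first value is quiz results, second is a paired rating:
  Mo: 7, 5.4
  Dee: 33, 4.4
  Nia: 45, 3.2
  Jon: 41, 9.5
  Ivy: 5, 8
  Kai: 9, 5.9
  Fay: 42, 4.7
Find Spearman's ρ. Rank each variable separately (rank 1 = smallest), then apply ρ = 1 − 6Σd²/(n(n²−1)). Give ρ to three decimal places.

Ranks of variable 1: 2, 4, 7, 5, 1, 3, 6
Ranks of variable 2: 4, 2, 1, 7, 6, 5, 3
d = r₁ − r₂: -2, 2, 6, -2, -5, -2, 3
d²: 4, 4, 36, 4, 25, 4, 9; Σd² = 86
ρ = 1 − 6·86/(7·48) = 1 − 516/336 = -0.536

-0.536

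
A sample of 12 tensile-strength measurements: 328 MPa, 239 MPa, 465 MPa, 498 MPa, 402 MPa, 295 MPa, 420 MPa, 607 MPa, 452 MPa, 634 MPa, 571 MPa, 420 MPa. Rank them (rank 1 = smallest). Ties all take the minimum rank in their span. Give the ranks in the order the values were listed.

Sorted (ascending): 239, 295, 328, 402, 420, 420, 452, 465, 498, 571, 607, 634
The 2 values of 420 occupy positions 5–6 → each gets rank 5.

3, 1, 8, 9, 4, 2, 5, 11, 7, 12, 10, 5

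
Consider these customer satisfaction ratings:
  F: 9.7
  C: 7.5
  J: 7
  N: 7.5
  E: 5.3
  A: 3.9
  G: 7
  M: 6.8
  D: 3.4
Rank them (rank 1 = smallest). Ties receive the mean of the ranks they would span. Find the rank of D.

Sorted (ascending): 3.4, 3.9, 5.3, 6.8, 7, 7, 7.5, 7.5, 9.7
The 2 values of 7 occupy positions 5–6 → average rank (5+6)/2 = 5.5.
The 2 values of 7.5 occupy positions 7–8 → average rank (7+8)/2 = 7.5.
D has value 3.4 → rank 1.

1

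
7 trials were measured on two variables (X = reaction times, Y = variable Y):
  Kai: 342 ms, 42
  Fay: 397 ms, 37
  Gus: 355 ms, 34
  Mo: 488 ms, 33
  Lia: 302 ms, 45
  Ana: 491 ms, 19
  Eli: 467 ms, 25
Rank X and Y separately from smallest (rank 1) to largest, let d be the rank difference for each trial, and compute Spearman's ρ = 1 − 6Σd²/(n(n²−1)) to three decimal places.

-0.929

Ranks of variable 1: 2, 4, 3, 6, 1, 7, 5
Ranks of variable 2: 6, 5, 4, 3, 7, 1, 2
d = r₁ − r₂: -4, -1, -1, 3, -6, 6, 3
d²: 16, 1, 1, 9, 36, 36, 9; Σd² = 108
ρ = 1 − 6·108/(7·48) = 1 − 648/336 = -0.929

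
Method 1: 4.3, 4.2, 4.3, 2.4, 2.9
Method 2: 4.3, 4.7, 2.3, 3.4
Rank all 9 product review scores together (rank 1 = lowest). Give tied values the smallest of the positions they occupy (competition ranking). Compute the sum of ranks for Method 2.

20

Sorted (ascending): 2.3, 2.4, 2.9, 3.4, 4.2, 4.3, 4.3, 4.3, 4.7
The 3 values of 4.3 occupy positions 6–8 → each gets rank 6.
Method 2 values → pooled ranks: 4.3→6, 4.7→9, 2.3→1, 3.4→4
Rank sum = 6 + 9 + 1 + 4 = 20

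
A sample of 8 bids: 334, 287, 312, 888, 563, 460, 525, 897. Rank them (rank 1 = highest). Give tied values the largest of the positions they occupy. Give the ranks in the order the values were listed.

Sorted (descending): 897, 888, 563, 525, 460, 334, 312, 287
No ties — each value takes its position as its rank.

6, 8, 7, 2, 3, 5, 4, 1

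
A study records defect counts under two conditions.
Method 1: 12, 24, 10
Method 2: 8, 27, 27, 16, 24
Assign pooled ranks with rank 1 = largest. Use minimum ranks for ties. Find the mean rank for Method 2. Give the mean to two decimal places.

3.60

Sorted (descending): 27, 27, 24, 24, 16, 12, 10, 8
The 2 values of 27 occupy positions 1–2 → each gets rank 1.
The 2 values of 24 occupy positions 3–4 → each gets rank 3.
Method 2 values → pooled ranks: 8→8, 27→1, 27→1, 16→5, 24→3
Mean rank = (8 + 1 + 1 + 5 + 3) / 5 = 3.60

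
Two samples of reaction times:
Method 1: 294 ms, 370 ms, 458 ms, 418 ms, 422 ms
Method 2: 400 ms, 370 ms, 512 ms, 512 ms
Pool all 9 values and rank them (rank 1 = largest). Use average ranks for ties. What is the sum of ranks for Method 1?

Sorted (descending): 512, 512, 458, 422, 418, 400, 370, 370, 294
The 2 values of 512 occupy positions 1–2 → average rank (1+2)/2 = 1.5.
The 2 values of 370 occupy positions 7–8 → average rank (7+8)/2 = 7.5.
Method 1 values → pooled ranks: 294→9, 370→7.5, 458→3, 418→5, 422→4
Rank sum = 9 + 7.5 + 3 + 5 + 4 = 28.5

28.5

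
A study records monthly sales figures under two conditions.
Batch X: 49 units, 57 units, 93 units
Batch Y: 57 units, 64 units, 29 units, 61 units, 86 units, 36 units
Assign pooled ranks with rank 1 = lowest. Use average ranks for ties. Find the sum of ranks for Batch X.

16.5

Sorted (ascending): 29, 36, 49, 57, 57, 61, 64, 86, 93
The 2 values of 57 occupy positions 4–5 → average rank (4+5)/2 = 4.5.
Batch X values → pooled ranks: 49→3, 57→4.5, 93→9
Rank sum = 3 + 4.5 + 9 = 16.5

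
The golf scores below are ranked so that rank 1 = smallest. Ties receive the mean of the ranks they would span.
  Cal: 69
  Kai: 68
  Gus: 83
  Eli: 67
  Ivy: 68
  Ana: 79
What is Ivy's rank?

2.5

Sorted (ascending): 67, 68, 68, 69, 79, 83
The 2 values of 68 occupy positions 2–3 → average rank (2+3)/2 = 2.5.
Ivy has value 68 → rank 2.5.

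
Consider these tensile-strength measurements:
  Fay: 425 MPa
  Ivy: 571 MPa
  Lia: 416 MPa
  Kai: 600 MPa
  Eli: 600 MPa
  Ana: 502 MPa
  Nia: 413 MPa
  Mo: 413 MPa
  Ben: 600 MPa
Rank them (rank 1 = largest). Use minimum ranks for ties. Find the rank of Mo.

8

Sorted (descending): 600, 600, 600, 571, 502, 425, 416, 413, 413
The 3 values of 600 occupy positions 1–3 → each gets rank 1.
The 2 values of 413 occupy positions 8–9 → each gets rank 8.
Mo has value 413 MPa → rank 8.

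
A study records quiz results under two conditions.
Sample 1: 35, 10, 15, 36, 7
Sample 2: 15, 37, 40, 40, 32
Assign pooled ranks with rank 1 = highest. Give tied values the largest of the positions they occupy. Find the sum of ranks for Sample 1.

36

Sorted (descending): 40, 40, 37, 36, 35, 32, 15, 15, 10, 7
The 2 values of 40 occupy positions 1–2 → each gets rank 2.
The 2 values of 15 occupy positions 7–8 → each gets rank 8.
Sample 1 values → pooled ranks: 35→5, 10→9, 15→8, 36→4, 7→10
Rank sum = 5 + 9 + 8 + 4 + 10 = 36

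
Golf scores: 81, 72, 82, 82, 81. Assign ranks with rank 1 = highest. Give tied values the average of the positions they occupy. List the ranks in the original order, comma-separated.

3.5, 5, 1.5, 1.5, 3.5

Sorted (descending): 82, 82, 81, 81, 72
The 2 values of 82 occupy positions 1–2 → average rank (1+2)/2 = 1.5.
The 2 values of 81 occupy positions 3–4 → average rank (3+4)/2 = 3.5.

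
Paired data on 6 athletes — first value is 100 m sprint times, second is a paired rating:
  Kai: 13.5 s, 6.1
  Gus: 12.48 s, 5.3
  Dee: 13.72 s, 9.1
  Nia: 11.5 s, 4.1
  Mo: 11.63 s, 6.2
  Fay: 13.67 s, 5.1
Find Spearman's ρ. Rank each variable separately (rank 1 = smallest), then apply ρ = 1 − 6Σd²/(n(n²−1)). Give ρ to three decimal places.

0.486

Ranks of variable 1: 4, 3, 6, 1, 2, 5
Ranks of variable 2: 4, 3, 6, 1, 5, 2
d = r₁ − r₂: 0, 0, 0, 0, -3, 3
d²: 0, 0, 0, 0, 9, 9; Σd² = 18
ρ = 1 − 6·18/(6·35) = 1 − 108/210 = 0.486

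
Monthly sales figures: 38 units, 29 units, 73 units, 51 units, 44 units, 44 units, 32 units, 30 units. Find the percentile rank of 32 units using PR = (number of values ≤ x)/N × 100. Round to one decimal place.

37.5

N = 8.
Strictly below 32: 2. Equal to 32: 1.
PR = 3/8 × 100 = 37.5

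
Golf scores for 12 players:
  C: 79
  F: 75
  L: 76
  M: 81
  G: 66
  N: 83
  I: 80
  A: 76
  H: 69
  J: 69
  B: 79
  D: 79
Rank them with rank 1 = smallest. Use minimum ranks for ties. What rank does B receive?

Sorted (ascending): 66, 69, 69, 75, 76, 76, 79, 79, 79, 80, 81, 83
The 2 values of 69 occupy positions 2–3 → each gets rank 2.
The 2 values of 76 occupy positions 5–6 → each gets rank 5.
The 3 values of 79 occupy positions 7–9 → each gets rank 7.
B has value 79 → rank 7.

7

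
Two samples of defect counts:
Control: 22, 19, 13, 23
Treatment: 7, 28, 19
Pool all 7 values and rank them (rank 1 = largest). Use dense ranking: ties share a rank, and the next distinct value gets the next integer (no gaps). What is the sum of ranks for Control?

14

Sorted (descending): 28, 23, 22, 19, 19, 13, 7
The 2 values of 19 share dense rank 4.
Remaining distinct values take the next consecutive integers.
Control values → pooled ranks: 22→3, 19→4, 13→5, 23→2
Rank sum = 3 + 4 + 5 + 2 = 14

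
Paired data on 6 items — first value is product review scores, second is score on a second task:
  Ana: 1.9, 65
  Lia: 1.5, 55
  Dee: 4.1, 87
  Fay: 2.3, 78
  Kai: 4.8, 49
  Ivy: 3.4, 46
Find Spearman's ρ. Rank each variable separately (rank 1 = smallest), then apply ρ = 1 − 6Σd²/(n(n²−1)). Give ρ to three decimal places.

Ranks of variable 1: 2, 1, 5, 3, 6, 4
Ranks of variable 2: 4, 3, 6, 5, 2, 1
d = r₁ − r₂: -2, -2, -1, -2, 4, 3
d²: 4, 4, 1, 4, 16, 9; Σd² = 38
ρ = 1 − 6·38/(6·35) = 1 − 228/210 = -0.086

-0.086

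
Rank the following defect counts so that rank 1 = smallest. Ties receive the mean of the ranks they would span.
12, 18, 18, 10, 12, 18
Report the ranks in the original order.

2.5, 5, 5, 1, 2.5, 5

Sorted (ascending): 10, 12, 12, 18, 18, 18
The 2 values of 12 occupy positions 2–3 → average rank (2+3)/2 = 2.5.
The 3 values of 18 occupy positions 4–6 → average rank 5.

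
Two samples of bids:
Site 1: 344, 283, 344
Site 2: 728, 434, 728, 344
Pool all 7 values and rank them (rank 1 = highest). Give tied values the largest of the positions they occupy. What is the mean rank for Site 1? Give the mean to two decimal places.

Sorted (descending): 728, 728, 434, 344, 344, 344, 283
The 2 values of 728 occupy positions 1–2 → each gets rank 2.
The 3 values of 344 occupy positions 4–6 → each gets rank 6.
Site 1 values → pooled ranks: 344→6, 283→7, 344→6
Mean rank = (6 + 7 + 6) / 3 = 6.33

6.33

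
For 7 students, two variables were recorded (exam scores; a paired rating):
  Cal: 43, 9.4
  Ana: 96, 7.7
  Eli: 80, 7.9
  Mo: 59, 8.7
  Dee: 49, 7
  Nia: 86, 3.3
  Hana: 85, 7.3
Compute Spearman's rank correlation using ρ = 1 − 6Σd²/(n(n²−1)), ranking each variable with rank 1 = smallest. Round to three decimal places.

-0.500

Ranks of variable 1: 1, 7, 4, 3, 2, 6, 5
Ranks of variable 2: 7, 4, 5, 6, 2, 1, 3
d = r₁ − r₂: -6, 3, -1, -3, 0, 5, 2
d²: 36, 9, 1, 9, 0, 25, 4; Σd² = 84
ρ = 1 − 6·84/(7·48) = 1 − 504/336 = -0.500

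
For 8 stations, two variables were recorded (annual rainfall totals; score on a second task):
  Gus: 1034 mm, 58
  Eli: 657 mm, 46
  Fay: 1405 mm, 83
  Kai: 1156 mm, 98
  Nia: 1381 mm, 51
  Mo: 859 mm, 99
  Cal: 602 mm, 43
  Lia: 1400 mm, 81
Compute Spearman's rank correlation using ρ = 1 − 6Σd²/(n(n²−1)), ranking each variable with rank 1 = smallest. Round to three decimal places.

0.452

Ranks of variable 1: 4, 2, 8, 5, 6, 3, 1, 7
Ranks of variable 2: 4, 2, 6, 7, 3, 8, 1, 5
d = r₁ − r₂: 0, 0, 2, -2, 3, -5, 0, 2
d²: 0, 0, 4, 4, 9, 25, 0, 4; Σd² = 46
ρ = 1 − 6·46/(8·63) = 1 − 276/504 = 0.452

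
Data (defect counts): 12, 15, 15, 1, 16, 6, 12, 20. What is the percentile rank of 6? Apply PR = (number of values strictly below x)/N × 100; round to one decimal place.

12.5

N = 8.
Strictly below 6: 1. Equal to 6: 1.
PR = 1/8 × 100 = 12.5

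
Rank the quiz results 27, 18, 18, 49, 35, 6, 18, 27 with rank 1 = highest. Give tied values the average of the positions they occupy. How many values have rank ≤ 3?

Sorted (descending): 49, 35, 27, 27, 18, 18, 18, 6
The 2 values of 27 occupy positions 3–4 → average rank (3+4)/2 = 3.5.
The 3 values of 18 occupy positions 5–7 → average rank 6.
Ranks ≤ 3: {1, 2} → 2 values.

2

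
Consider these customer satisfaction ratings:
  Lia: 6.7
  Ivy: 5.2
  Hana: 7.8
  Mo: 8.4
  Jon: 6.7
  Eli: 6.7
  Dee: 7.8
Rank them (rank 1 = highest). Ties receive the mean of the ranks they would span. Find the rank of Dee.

Sorted (descending): 8.4, 7.8, 7.8, 6.7, 6.7, 6.7, 5.2
The 2 values of 7.8 occupy positions 2–3 → average rank (2+3)/2 = 2.5.
The 3 values of 6.7 occupy positions 4–6 → average rank 5.
Dee has value 7.8 → rank 2.5.

2.5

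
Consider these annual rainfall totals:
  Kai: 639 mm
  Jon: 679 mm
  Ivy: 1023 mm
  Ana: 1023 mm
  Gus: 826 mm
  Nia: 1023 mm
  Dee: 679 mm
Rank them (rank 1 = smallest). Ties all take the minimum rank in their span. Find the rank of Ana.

5

Sorted (ascending): 639, 679, 679, 826, 1023, 1023, 1023
The 2 values of 679 occupy positions 2–3 → each gets rank 2.
The 3 values of 1023 occupy positions 5–7 → each gets rank 5.
Ana has value 1023 mm → rank 5.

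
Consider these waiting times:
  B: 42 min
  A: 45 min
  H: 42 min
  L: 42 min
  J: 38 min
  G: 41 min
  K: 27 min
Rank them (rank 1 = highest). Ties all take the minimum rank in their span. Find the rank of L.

2

Sorted (descending): 45, 42, 42, 42, 41, 38, 27
The 3 values of 42 occupy positions 2–4 → each gets rank 2.
L has value 42 min → rank 2.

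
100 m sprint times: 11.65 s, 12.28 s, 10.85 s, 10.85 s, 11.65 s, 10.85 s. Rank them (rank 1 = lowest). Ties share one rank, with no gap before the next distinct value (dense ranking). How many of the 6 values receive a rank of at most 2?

Sorted (ascending): 10.85, 10.85, 10.85, 11.65, 11.65, 12.28
The 3 values of 10.85 share dense rank 1.
The 2 values of 11.65 share dense rank 2.
Remaining distinct values take the next consecutive integers.
Ranks ≤ 2: {1, 1, 1, 2, 2} → 5 values.

5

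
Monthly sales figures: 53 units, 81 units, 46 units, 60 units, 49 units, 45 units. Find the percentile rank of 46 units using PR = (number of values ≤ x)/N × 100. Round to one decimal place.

N = 6.
Strictly below 46: 1. Equal to 46: 1.
PR = 2/6 × 100 = 33.3

33.3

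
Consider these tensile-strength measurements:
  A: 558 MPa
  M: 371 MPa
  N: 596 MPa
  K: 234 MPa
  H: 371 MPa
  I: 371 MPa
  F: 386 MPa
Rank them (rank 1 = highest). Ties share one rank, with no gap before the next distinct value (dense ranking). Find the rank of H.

4

Sorted (descending): 596, 558, 386, 371, 371, 371, 234
The 3 values of 371 share dense rank 4.
Remaining distinct values take the next consecutive integers.
H has value 371 MPa → rank 4.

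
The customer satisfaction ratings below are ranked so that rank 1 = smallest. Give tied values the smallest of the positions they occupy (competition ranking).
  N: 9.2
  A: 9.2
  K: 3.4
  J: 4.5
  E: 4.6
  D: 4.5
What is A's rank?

5

Sorted (ascending): 3.4, 4.5, 4.5, 4.6, 9.2, 9.2
The 2 values of 4.5 occupy positions 2–3 → each gets rank 2.
The 2 values of 9.2 occupy positions 5–6 → each gets rank 5.
A has value 9.2 → rank 5.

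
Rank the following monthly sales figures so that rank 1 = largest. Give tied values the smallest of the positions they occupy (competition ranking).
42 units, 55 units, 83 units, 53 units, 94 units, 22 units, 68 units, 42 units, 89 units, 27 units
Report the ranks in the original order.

7, 5, 3, 6, 1, 10, 4, 7, 2, 9

Sorted (descending): 94, 89, 83, 68, 55, 53, 42, 42, 27, 22
The 2 values of 42 occupy positions 7–8 → each gets rank 7.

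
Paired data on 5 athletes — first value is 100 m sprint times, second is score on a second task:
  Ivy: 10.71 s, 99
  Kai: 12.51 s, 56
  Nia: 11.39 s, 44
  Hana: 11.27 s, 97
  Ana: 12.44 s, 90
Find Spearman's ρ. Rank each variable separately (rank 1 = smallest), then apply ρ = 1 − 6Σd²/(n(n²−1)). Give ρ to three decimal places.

Ranks of variable 1: 1, 5, 3, 2, 4
Ranks of variable 2: 5, 2, 1, 4, 3
d = r₁ − r₂: -4, 3, 2, -2, 1
d²: 16, 9, 4, 4, 1; Σd² = 34
ρ = 1 − 6·34/(5·24) = 1 − 204/120 = -0.700

-0.700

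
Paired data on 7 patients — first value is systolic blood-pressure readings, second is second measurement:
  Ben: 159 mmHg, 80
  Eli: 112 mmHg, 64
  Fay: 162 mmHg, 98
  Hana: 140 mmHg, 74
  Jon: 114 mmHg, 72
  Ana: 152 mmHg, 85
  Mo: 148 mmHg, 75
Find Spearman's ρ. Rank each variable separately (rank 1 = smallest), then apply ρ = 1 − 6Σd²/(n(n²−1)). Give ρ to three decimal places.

0.964

Ranks of variable 1: 6, 1, 7, 3, 2, 5, 4
Ranks of variable 2: 5, 1, 7, 3, 2, 6, 4
d = r₁ − r₂: 1, 0, 0, 0, 0, -1, 0
d²: 1, 0, 0, 0, 0, 1, 0; Σd² = 2
ρ = 1 − 6·2/(7·48) = 1 − 12/336 = 0.964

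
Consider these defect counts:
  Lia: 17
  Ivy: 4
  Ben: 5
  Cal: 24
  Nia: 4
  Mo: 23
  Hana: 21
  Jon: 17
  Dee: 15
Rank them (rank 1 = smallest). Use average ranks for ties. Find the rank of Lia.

5.5

Sorted (ascending): 4, 4, 5, 15, 17, 17, 21, 23, 24
The 2 values of 4 occupy positions 1–2 → average rank (1+2)/2 = 1.5.
The 2 values of 17 occupy positions 5–6 → average rank (5+6)/2 = 5.5.
Lia has value 17 → rank 5.5.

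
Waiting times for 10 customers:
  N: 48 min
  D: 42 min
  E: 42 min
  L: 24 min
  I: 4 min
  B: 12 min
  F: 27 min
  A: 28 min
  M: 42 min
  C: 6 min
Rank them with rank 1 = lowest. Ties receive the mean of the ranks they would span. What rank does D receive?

Sorted (ascending): 4, 6, 12, 24, 27, 28, 42, 42, 42, 48
The 3 values of 42 occupy positions 7–9 → average rank 8.
D has value 42 min → rank 8.

8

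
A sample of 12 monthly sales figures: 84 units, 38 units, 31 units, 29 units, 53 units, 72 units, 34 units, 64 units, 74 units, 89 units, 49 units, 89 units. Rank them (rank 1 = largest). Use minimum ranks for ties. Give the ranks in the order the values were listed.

3, 9, 11, 12, 7, 5, 10, 6, 4, 1, 8, 1

Sorted (descending): 89, 89, 84, 74, 72, 64, 53, 49, 38, 34, 31, 29
The 2 values of 89 occupy positions 1–2 → each gets rank 1.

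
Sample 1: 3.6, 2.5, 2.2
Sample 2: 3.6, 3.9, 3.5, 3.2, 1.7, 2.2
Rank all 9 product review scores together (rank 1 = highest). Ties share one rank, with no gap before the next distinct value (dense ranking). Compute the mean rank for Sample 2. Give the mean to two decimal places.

Sorted (descending): 3.9, 3.6, 3.6, 3.5, 3.2, 2.5, 2.2, 2.2, 1.7
The 2 values of 3.6 share dense rank 2.
The 2 values of 2.2 share dense rank 6.
Remaining distinct values take the next consecutive integers.
Sample 2 values → pooled ranks: 3.6→2, 3.9→1, 3.5→3, 3.2→4, 1.7→7, 2.2→6
Mean rank = (2 + 1 + 3 + 4 + 7 + 6) / 6 = 3.83

3.83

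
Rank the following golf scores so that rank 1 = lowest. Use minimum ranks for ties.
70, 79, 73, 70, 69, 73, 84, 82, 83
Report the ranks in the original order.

Sorted (ascending): 69, 70, 70, 73, 73, 79, 82, 83, 84
The 2 values of 70 occupy positions 2–3 → each gets rank 2.
The 2 values of 73 occupy positions 4–5 → each gets rank 4.

2, 6, 4, 2, 1, 4, 9, 7, 8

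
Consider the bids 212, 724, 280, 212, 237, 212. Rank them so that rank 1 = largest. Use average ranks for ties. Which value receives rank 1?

724

Sorted (descending): 724, 280, 237, 212, 212, 212
The 3 values of 212 occupy positions 4–6 → average rank 5.
Rank 1 → value 724.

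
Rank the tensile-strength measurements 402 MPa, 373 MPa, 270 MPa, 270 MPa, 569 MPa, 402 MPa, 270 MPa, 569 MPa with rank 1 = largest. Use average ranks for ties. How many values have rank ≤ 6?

Sorted (descending): 569, 569, 402, 402, 373, 270, 270, 270
The 2 values of 569 occupy positions 1–2 → average rank (1+2)/2 = 1.5.
The 2 values of 402 occupy positions 3–4 → average rank (3+4)/2 = 3.5.
The 3 values of 270 occupy positions 6–8 → average rank 7.
Ranks ≤ 6: {1.5, 1.5, 3.5, 3.5, 5} → 5 values.

5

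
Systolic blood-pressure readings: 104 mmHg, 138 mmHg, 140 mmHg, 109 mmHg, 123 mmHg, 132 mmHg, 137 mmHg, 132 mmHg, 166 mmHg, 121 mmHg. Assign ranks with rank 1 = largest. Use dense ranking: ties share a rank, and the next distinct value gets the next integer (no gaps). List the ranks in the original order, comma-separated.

Sorted (descending): 166, 140, 138, 137, 132, 132, 123, 121, 109, 104
The 2 values of 132 share dense rank 5.
Remaining distinct values take the next consecutive integers.

9, 3, 2, 8, 6, 5, 4, 5, 1, 7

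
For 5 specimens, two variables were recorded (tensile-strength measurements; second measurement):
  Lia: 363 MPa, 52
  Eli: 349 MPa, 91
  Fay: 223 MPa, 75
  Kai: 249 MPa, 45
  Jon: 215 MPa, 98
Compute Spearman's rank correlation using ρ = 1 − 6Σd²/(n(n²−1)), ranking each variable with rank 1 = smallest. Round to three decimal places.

-0.500

Ranks of variable 1: 5, 4, 2, 3, 1
Ranks of variable 2: 2, 4, 3, 1, 5
d = r₁ − r₂: 3, 0, -1, 2, -4
d²: 9, 0, 1, 4, 16; Σd² = 30
ρ = 1 − 6·30/(5·24) = 1 − 180/120 = -0.500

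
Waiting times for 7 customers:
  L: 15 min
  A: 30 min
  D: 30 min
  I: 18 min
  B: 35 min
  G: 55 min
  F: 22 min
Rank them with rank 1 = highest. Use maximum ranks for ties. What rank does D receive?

4

Sorted (descending): 55, 35, 30, 30, 22, 18, 15
The 2 values of 30 occupy positions 3–4 → each gets rank 4.
D has value 30 min → rank 4.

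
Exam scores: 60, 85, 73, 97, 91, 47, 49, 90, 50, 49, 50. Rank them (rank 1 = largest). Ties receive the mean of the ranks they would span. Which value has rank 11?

Sorted (descending): 97, 91, 90, 85, 73, 60, 50, 50, 49, 49, 47
The 2 values of 50 occupy positions 7–8 → average rank (7+8)/2 = 7.5.
The 2 values of 49 occupy positions 9–10 → average rank (9+10)/2 = 9.5.
Rank 11 → value 47.

47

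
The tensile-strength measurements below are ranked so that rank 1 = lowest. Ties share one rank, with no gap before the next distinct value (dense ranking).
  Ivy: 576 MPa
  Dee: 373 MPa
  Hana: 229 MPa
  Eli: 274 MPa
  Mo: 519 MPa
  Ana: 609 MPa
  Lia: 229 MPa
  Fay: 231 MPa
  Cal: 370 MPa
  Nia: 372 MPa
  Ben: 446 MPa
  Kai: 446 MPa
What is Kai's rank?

Sorted (ascending): 229, 229, 231, 274, 370, 372, 373, 446, 446, 519, 576, 609
The 2 values of 229 share dense rank 1.
The 2 values of 446 share dense rank 7.
Remaining distinct values take the next consecutive integers.
Kai has value 446 MPa → rank 7.

7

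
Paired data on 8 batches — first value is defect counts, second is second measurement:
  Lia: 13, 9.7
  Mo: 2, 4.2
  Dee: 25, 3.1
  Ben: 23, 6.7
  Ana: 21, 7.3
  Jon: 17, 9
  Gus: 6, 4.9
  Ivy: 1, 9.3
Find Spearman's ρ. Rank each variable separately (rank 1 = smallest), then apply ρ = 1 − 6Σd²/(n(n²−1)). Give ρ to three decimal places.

Ranks of variable 1: 4, 2, 8, 7, 6, 5, 3, 1
Ranks of variable 2: 8, 2, 1, 4, 5, 6, 3, 7
d = r₁ − r₂: -4, 0, 7, 3, 1, -1, 0, -6
d²: 16, 0, 49, 9, 1, 1, 0, 36; Σd² = 112
ρ = 1 − 6·112/(8·63) = 1 − 672/504 = -0.333

-0.333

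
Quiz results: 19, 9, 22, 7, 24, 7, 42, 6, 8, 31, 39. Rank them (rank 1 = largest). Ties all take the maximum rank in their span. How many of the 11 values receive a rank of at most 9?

8

Sorted (descending): 42, 39, 31, 24, 22, 19, 9, 8, 7, 7, 6
The 2 values of 7 occupy positions 9–10 → each gets rank 10.
Ranks ≤ 9: {1, 2, 3, 4, 5, 6, 7, 8} → 8 values.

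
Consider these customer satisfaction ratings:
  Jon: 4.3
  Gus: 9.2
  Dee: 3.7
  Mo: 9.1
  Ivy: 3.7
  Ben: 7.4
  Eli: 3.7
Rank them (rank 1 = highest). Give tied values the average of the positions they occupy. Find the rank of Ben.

Sorted (descending): 9.2, 9.1, 7.4, 4.3, 3.7, 3.7, 3.7
The 3 values of 3.7 occupy positions 5–7 → average rank 6.
Ben has value 7.4 → rank 3.

3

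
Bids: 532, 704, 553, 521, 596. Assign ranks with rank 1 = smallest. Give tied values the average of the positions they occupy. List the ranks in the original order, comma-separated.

Sorted (ascending): 521, 532, 553, 596, 704
No ties — each value takes its position as its rank.

2, 5, 3, 1, 4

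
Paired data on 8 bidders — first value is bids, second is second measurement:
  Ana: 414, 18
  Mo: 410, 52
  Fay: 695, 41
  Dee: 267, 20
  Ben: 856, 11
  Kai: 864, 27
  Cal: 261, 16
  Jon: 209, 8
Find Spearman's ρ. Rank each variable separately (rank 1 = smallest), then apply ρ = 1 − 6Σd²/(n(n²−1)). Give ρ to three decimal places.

Ranks of variable 1: 5, 4, 6, 3, 7, 8, 2, 1
Ranks of variable 2: 4, 8, 7, 5, 2, 6, 3, 1
d = r₁ − r₂: 1, -4, -1, -2, 5, 2, -1, 0
d²: 1, 16, 1, 4, 25, 4, 1, 0; Σd² = 52
ρ = 1 − 6·52/(8·63) = 1 − 312/504 = 0.381

0.381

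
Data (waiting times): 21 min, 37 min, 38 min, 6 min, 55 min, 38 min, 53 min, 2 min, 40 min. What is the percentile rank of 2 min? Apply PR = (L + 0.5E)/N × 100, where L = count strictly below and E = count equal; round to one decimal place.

5.6

N = 9.
Strictly below 2: 0. Equal to 2: 1.
PR = (0 + 0.5·1)/9 × 100 = 5.6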